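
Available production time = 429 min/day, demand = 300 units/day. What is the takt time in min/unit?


Formula: Takt Time = Available Production Time / Customer Demand
Takt = 429 min/day / 300 units/day
Takt = 1.43 min/unit

1.43 min/unit


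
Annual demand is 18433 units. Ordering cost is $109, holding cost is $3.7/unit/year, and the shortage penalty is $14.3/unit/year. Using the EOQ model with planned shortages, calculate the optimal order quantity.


Formula: EOQ* = sqrt(2DS/H) * sqrt((H+P)/P)
Base EOQ = sqrt(2*18433*109/3.7) = 1042.14 units
Correction = sqrt((3.7+14.3)/14.3) = 1.12194
EOQ* = 1042.14 * 1.12194 = 1169.2 units

1169.2 units


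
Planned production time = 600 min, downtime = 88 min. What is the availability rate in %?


Formula: Availability = (Planned Time - Downtime) / Planned Time * 100
Uptime = 600 - 88 = 512 min
Availability = 512 / 600 * 100 = 85.3%

85.3%


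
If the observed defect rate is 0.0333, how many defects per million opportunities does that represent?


DPMO = defect_rate * 1000000 = 0.0333 * 1000000

33300


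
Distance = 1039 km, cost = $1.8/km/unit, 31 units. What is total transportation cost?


TC = dist * cost * units = 1039 * 1.8 * 31 = $57976.20

$57976.20


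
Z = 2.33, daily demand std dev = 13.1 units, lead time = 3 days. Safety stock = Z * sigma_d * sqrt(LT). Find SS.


Formula: SS = z * sigma_d * sqrt(LT)
sqrt(LT) = sqrt(3) = 1.7321
SS = 2.33 * 13.1 * 1.7321
SS = 52.9 units

52.9 units


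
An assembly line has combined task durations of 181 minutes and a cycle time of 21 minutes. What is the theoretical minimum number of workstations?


Formula: N_min = ceil(Sum of Task Times / Cycle Time)
N_min = ceil(181 min / 21 min) = ceil(8.619)
N_min = 9 stations

9


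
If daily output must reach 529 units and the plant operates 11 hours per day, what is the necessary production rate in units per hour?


Formula: Production Rate = Daily Demand / Available Hours
Rate = 529 units/day / 11 hours/day
Rate = 48.1 units/hour

48.1 units/hour


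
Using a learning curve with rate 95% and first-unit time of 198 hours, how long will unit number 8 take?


Formula: T_n = T_1 * (learning_rate)^(log2(n)) where learning_rate = rate/100
Doublings = log2(8) = 3
T_n = 198 * 0.95^3
T_n = 198 * 0.8574 = 169.8 hours

169.8 hours


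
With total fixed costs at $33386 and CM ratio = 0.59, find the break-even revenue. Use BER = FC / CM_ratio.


Formula: BER = Fixed Costs / Contribution Margin Ratio
BER = $33386 / 0.59
BER = $56586.44 (to the nearest cent)

$56586.44


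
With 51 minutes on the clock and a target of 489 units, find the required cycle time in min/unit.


Formula: CT = Available Time / Number of Units
CT = 51 min / 489 units
CT = 0.1 min/unit

0.1 min/unit


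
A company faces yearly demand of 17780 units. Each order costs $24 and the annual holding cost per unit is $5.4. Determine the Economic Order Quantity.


Formula: EOQ = sqrt(2 * D * S / H)
Numerator: 2 * 17780 * 24 = 853440
2DS/H = 853440 / 5.4 = 158044.4
EOQ = sqrt(158044.4) = 397.5 units

397.5 units


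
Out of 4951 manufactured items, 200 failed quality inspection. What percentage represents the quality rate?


Formula: Quality Rate = Good Pieces / Total Pieces * 100
Good pieces = 4951 - 200 = 4751
QR = 4751 / 4951 * 100 = 96.0%

96.0%


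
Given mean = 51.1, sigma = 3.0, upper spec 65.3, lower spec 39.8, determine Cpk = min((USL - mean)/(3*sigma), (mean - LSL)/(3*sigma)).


Cpu = (65.3 - 51.1) / (3 * 3.0) = 1.58
Cpl = (51.1 - 39.8) / (3 * 3.0) = 1.26
Cpk = min(1.58, 1.26) = 1.26

1.26


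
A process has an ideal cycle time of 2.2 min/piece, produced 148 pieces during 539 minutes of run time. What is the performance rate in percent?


Formula: Performance = (Ideal CT * Total Count) / Run Time * 100
Ideal output time = 2.2 * 148 = 325.6 min
Performance = 325.6 / 539 * 100 = 60.4%

60.4%


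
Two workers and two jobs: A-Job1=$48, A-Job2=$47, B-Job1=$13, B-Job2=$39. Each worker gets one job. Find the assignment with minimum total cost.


Option 1: A->1 + B->2 = $48 + $39 = $87
Option 2: A->2 + B->1 = $47 + $13 = $60
Min cost = min($87, $60) = $60

$60


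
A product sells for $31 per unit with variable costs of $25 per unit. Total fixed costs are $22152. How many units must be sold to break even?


Formula: BEQ = Fixed Costs / (Price - Variable Cost)
Contribution margin = $31 - $25 = $6/unit
BEQ = ceil($22152 / $6/unit) = ceil(3692.0) = 3692 units

3692 units


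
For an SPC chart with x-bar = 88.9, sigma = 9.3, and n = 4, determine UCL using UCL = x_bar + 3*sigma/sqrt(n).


UCL = 88.9 + 3 * 9.3 / sqrt(4)

102.85


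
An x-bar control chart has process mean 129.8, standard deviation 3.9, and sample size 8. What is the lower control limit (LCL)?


LCL = 129.8 - 3 * 3.9 / sqrt(8)

125.66


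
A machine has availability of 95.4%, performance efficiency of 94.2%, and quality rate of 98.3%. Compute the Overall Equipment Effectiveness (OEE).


Formula: OEE = Availability * Performance * Quality / 10000
A * P = 95.4% * 94.2% / 100 = 89.87%
OEE = 89.87% * 98.3% / 100 = 88.3%

88.3%


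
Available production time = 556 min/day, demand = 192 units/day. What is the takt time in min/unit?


Formula: Takt Time = Available Production Time / Customer Demand
Takt = 556 min/day / 192 units/day
Takt = 2.9 min/unit

2.9 min/unit


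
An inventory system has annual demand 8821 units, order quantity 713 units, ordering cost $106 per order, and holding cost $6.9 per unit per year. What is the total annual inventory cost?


TC = 8821/713 * 106 + 713/2 * 6.9

$3771.25


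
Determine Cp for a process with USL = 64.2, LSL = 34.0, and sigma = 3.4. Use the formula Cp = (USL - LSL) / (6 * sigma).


Cp = (64.2 - 34.0) / (6 * 3.4)

1.48


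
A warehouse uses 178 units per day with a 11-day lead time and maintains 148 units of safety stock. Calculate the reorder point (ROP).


Formula: ROP = (Daily Demand * Lead Time) + Safety Stock
Demand during lead time = 178 * 11 = 1958 units
ROP = 1958 + 148 = 2106 units

2106 units


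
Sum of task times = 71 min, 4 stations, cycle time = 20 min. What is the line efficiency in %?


Formula: Efficiency = Sum of Task Times / (N_stations * CT) * 100
Total station capacity = 4 stations * 20 min = 80 min
Efficiency = 71 / 80 * 100 = 88.8%

88.8%


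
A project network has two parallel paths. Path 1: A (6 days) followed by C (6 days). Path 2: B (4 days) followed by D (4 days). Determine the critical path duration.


Path 1 = 6 + 6 = 12 days
Path 2 = 4 + 4 = 8 days
Duration = max(12, 8) = 12 days

12 days


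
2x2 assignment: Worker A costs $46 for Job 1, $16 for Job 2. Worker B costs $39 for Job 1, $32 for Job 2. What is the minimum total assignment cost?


Option 1: A->1 + B->2 = $46 + $32 = $78
Option 2: A->2 + B->1 = $16 + $39 = $55
Min cost = min($78, $55) = $55

$55


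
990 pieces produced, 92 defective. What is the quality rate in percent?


Formula: Quality Rate = Good Pieces / Total Pieces * 100
Good pieces = 990 - 92 = 898
QR = 898 / 990 * 100 = 90.7%

90.7%


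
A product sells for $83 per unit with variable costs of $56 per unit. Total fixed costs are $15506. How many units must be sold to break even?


Formula: BEQ = Fixed Costs / (Price - Variable Cost)
Contribution margin = $83 - $56 = $27/unit
BEQ = ceil($15506 / $27/unit) = ceil(574.3) = 575 units

575 units


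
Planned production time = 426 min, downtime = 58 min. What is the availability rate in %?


Formula: Availability = (Planned Time - Downtime) / Planned Time * 100
Uptime = 426 - 58 = 368 min
Availability = 368 / 426 * 100 = 86.4%

86.4%


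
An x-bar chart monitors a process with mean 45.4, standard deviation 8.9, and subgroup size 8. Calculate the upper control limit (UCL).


UCL = 45.4 + 3 * 8.9 / sqrt(8)

54.84


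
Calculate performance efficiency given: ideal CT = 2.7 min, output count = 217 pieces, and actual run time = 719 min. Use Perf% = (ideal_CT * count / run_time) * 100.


Formula: Performance = (Ideal CT * Total Count) / Run Time * 100
Ideal output time = 2.7 * 217 = 585.9 min
Performance = 585.9 / 719 * 100 = 81.5%

81.5%


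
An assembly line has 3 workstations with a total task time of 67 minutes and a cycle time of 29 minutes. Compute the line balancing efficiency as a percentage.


Formula: Efficiency = Sum of Task Times / (N_stations * CT) * 100
Total station capacity = 3 stations * 29 min = 87 min
Efficiency = 67 / 87 * 100 = 77.0%

77.0%


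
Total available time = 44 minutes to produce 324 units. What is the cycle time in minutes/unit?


Formula: CT = Available Time / Number of Units
CT = 44 min / 324 units
CT = 0.14 min/unit

0.14 min/unit


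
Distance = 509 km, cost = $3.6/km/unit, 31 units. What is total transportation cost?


TC = dist * cost * units = 509 * 3.6 * 31 = $56804.40

$56804.40


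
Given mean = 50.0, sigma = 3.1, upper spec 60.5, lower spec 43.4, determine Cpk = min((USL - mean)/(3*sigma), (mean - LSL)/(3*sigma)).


Cpu = (60.5 - 50.0) / (3 * 3.1) = 1.13
Cpl = (50.0 - 43.4) / (3 * 3.1) = 0.71
Cpk = min(1.13, 0.71) = 0.71

0.71


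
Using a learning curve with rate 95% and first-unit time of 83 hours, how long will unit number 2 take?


Formula: T_n = T_1 * (learning_rate)^(log2(n)) where learning_rate = rate/100
Doublings = log2(2) = 1
T_n = 83 * 0.95^1
T_n = 83 * 0.95 = 78.9 hours

78.9 hours


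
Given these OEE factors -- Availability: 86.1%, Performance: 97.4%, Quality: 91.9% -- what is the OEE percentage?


Formula: OEE = Availability * Performance * Quality / 10000
A * P = 86.1% * 97.4% / 100 = 83.86%
OEE = 83.86% * 91.9% / 100 = 77.1%

77.1%


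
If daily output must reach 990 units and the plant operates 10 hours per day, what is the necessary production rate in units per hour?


Formula: Production Rate = Daily Demand / Available Hours
Rate = 990 units/day / 10 hours/day
Rate = 99.0 units/hour

99.0 units/hour


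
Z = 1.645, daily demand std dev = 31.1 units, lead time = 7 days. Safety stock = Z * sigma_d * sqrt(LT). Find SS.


Formula: SS = z * sigma_d * sqrt(LT)
sqrt(LT) = sqrt(7) = 2.6458
SS = 1.645 * 31.1 * 2.6458
SS = 135.4 units

135.4 units


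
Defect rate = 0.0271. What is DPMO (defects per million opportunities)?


DPMO = defect_rate * 1000000 = 0.0271 * 1000000

27100


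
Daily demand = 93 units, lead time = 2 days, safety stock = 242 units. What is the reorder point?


Formula: ROP = (Daily Demand * Lead Time) + Safety Stock
Demand during lead time = 93 * 2 = 186 units
ROP = 186 + 242 = 428 units

428 units


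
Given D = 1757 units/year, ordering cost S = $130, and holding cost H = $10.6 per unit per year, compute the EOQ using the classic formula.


Formula: EOQ = sqrt(2 * D * S / H)
Numerator: 2 * 1757 * 130 = 456820
2DS/H = 456820 / 10.6 = 43096.2
EOQ = sqrt(43096.2) = 207.6 units

207.6 units


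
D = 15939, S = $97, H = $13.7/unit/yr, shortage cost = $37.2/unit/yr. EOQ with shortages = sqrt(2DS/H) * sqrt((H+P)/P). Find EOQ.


Formula: EOQ* = sqrt(2DS/H) * sqrt((H+P)/P)
Base EOQ = sqrt(2*15939*97/13.7) = 475.08 units
Correction = sqrt((13.7+37.2)/37.2) = 1.16973
EOQ* = 475.08 * 1.16973 = 555.7 units

555.7 units


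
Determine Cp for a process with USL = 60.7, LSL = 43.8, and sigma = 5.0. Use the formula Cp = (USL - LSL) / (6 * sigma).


Cp = (60.7 - 43.8) / (6 * 5.0)

0.56


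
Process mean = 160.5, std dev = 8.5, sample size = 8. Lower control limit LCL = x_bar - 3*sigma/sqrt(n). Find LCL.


LCL = 160.5 - 3 * 8.5 / sqrt(8)

151.48


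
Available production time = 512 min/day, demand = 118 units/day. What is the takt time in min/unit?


Formula: Takt Time = Available Production Time / Customer Demand
Takt = 512 min/day / 118 units/day
Takt = 4.34 min/unit

4.34 min/unit


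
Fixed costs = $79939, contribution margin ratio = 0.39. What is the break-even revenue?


Formula: BER = Fixed Costs / Contribution Margin Ratio
BER = $79939 / 0.39
BER = $204971.79 (to the nearest cent)

$204971.79


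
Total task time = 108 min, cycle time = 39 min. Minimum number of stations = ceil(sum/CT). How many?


Formula: N_min = ceil(Sum of Task Times / Cycle Time)
N_min = ceil(108 min / 39 min) = ceil(2.7692)
N_min = 3 stations

3


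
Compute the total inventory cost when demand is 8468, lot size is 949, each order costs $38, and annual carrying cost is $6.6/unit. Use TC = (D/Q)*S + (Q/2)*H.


TC = 8468/949 * 38 + 949/2 * 6.6

$3470.78


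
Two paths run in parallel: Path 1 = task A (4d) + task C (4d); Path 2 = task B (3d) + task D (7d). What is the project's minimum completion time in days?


Path 1 = 4 + 4 = 8 days
Path 2 = 3 + 7 = 10 days
Duration = max(8, 10) = 10 days

10 days


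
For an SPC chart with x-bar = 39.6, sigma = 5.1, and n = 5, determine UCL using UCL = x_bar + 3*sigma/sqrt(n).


UCL = 39.6 + 3 * 5.1 / sqrt(5)

46.44


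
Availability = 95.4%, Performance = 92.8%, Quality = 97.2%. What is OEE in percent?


Formula: OEE = Availability * Performance * Quality / 10000
A * P = 95.4% * 92.8% / 100 = 88.53%
OEE = 88.53% * 97.2% / 100 = 86.1%

86.1%


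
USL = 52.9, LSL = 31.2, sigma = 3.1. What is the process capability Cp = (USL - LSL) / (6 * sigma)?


Cp = (52.9 - 31.2) / (6 * 3.1)

1.17


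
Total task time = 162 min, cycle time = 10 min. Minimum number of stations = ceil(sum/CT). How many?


Formula: N_min = ceil(Sum of Task Times / Cycle Time)
N_min = ceil(162 min / 10 min) = ceil(16.2)
N_min = 17 stations

17


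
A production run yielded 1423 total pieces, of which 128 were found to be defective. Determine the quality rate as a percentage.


Formula: Quality Rate = Good Pieces / Total Pieces * 100
Good pieces = 1423 - 128 = 1295
QR = 1295 / 1423 * 100 = 91.0%

91.0%


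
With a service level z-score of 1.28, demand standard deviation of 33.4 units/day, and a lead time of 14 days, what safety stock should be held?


Formula: SS = z * sigma_d * sqrt(LT)
sqrt(LT) = sqrt(14) = 3.7417
SS = 1.28 * 33.4 * 3.7417
SS = 160.0 units

160.0 units


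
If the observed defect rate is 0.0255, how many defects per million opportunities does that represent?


DPMO = defect_rate * 1000000 = 0.0255 * 1000000

25500


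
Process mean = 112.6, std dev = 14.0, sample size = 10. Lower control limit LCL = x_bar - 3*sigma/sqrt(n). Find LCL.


LCL = 112.6 - 3 * 14.0 / sqrt(10)

99.32


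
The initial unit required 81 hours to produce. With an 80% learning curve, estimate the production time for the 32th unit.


Formula: T_n = T_1 * (learning_rate)^(log2(n)) where learning_rate = rate/100
Doublings = log2(32) = 5
T_n = 81 * 0.8^5
T_n = 81 * 0.3277 = 26.5 hours

26.5 hours


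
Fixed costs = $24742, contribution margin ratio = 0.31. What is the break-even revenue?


Formula: BER = Fixed Costs / Contribution Margin Ratio
BER = $24742 / 0.31
BER = $79812.90 (to the nearest cent)

$79812.90


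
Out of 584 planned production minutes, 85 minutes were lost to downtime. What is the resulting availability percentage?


Formula: Availability = (Planned Time - Downtime) / Planned Time * 100
Uptime = 584 - 85 = 499 min
Availability = 499 / 584 * 100 = 85.4%

85.4%


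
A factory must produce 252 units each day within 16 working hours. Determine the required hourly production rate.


Formula: Production Rate = Daily Demand / Available Hours
Rate = 252 units/day / 16 hours/day
Rate = 15.8 units/hour

15.8 units/hour


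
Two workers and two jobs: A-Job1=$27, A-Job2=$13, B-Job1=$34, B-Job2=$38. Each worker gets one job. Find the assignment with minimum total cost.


Option 1: A->1 + B->2 = $27 + $38 = $65
Option 2: A->2 + B->1 = $13 + $34 = $47
Min cost = min($65, $47) = $47

$47


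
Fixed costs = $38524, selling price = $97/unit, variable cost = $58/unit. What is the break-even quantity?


Formula: BEQ = Fixed Costs / (Price - Variable Cost)
Contribution margin = $97 - $58 = $39/unit
BEQ = ceil($38524 / $39/unit) = ceil(987.79) = 988 units

988 units


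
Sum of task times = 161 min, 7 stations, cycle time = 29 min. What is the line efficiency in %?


Formula: Efficiency = Sum of Task Times / (N_stations * CT) * 100
Total station capacity = 7 stations * 29 min = 203 min
Efficiency = 161 / 203 * 100 = 79.3%

79.3%


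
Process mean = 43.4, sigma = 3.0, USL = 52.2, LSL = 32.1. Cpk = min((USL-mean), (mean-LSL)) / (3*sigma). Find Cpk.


Cpu = (52.2 - 43.4) / (3 * 3.0) = 0.98
Cpl = (43.4 - 32.1) / (3 * 3.0) = 1.26
Cpk = min(0.98, 1.26) = 0.98

0.98


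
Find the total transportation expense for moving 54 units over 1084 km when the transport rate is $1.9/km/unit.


TC = dist * cost * units = 1084 * 1.9 * 54 = $111218.40

$111218.40


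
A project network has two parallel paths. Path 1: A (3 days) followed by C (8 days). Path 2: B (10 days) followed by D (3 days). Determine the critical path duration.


Path 1 = 3 + 8 = 11 days
Path 2 = 10 + 3 = 13 days
Duration = max(11, 13) = 13 days

13 days


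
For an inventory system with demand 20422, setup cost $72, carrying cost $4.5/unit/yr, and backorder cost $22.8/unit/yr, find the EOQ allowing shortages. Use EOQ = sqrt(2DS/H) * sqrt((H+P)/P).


Formula: EOQ* = sqrt(2DS/H) * sqrt((H+P)/P)
Base EOQ = sqrt(2*20422*72/4.5) = 808.4 units
Correction = sqrt((4.5+22.8)/22.8) = 1.09424
EOQ* = 808.4 * 1.09424 = 884.6 units

884.6 units


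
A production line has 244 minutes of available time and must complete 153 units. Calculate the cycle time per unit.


Formula: CT = Available Time / Number of Units
CT = 244 min / 153 units
CT = 1.59 min/unit

1.59 min/unit


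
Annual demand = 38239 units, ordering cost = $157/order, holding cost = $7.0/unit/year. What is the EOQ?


Formula: EOQ = sqrt(2 * D * S / H)
Numerator: 2 * 38239 * 157 = 12007046
2DS/H = 12007046 / 7.0 = 1715292.3
EOQ = sqrt(1715292.3) = 1309.7 units

1309.7 units


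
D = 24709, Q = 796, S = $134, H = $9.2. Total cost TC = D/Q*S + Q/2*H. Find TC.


TC = 24709/796 * 134 + 796/2 * 9.2

$7821.16


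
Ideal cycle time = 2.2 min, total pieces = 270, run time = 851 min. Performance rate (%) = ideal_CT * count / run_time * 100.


Formula: Performance = (Ideal CT * Total Count) / Run Time * 100
Ideal output time = 2.2 * 270 = 594.0 min
Performance = 594.0 / 851 * 100 = 69.8%

69.8%


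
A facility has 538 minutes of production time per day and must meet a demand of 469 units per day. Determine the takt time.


Formula: Takt Time = Available Production Time / Customer Demand
Takt = 538 min/day / 469 units/day
Takt = 1.15 min/unit

1.15 min/unit


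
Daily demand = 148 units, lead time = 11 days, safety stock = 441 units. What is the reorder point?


Formula: ROP = (Daily Demand * Lead Time) + Safety Stock
Demand during lead time = 148 * 11 = 1628 units
ROP = 1628 + 441 = 2069 units

2069 units


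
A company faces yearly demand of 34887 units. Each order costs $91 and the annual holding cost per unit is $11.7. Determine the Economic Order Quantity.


Formula: EOQ = sqrt(2 * D * S / H)
Numerator: 2 * 34887 * 91 = 6349434
2DS/H = 6349434 / 11.7 = 542686.7
EOQ = sqrt(542686.7) = 736.7 units

736.7 units


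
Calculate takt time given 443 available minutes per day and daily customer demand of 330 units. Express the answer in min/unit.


Formula: Takt Time = Available Production Time / Customer Demand
Takt = 443 min/day / 330 units/day
Takt = 1.34 min/unit

1.34 min/unit


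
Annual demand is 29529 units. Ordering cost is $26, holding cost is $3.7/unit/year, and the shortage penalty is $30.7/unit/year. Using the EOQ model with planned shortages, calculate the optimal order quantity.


Formula: EOQ* = sqrt(2DS/H) * sqrt((H+P)/P)
Base EOQ = sqrt(2*29529*26/3.7) = 644.21 units
Correction = sqrt((3.7+30.7)/30.7) = 1.05855
EOQ* = 644.21 * 1.05855 = 681.9 units

681.9 units


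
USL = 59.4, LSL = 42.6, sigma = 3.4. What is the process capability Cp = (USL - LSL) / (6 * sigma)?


Cp = (59.4 - 42.6) / (6 * 3.4)

0.82


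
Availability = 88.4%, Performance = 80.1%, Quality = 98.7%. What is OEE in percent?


Formula: OEE = Availability * Performance * Quality / 10000
A * P = 88.4% * 80.1% / 100 = 70.81%
OEE = 70.81% * 98.7% / 100 = 69.9%

69.9%


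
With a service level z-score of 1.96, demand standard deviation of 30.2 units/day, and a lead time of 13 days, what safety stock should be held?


Formula: SS = z * sigma_d * sqrt(LT)
sqrt(LT) = sqrt(13) = 3.6056
SS = 1.96 * 30.2 * 3.6056
SS = 213.4 units

213.4 units


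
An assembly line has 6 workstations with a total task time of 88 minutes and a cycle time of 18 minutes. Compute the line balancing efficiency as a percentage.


Formula: Efficiency = Sum of Task Times / (N_stations * CT) * 100
Total station capacity = 6 stations * 18 min = 108 min
Efficiency = 88 / 108 * 100 = 81.5%

81.5%


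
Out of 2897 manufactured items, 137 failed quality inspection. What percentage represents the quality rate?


Formula: Quality Rate = Good Pieces / Total Pieces * 100
Good pieces = 2897 - 137 = 2760
QR = 2760 / 2897 * 100 = 95.3%

95.3%


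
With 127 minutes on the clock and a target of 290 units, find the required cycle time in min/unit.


Formula: CT = Available Time / Number of Units
CT = 127 min / 290 units
CT = 0.44 min/unit

0.44 min/unit


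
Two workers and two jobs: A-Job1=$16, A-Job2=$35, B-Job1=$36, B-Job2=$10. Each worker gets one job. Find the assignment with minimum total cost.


Option 1: A->1 + B->2 = $16 + $10 = $26
Option 2: A->2 + B->1 = $35 + $36 = $71
Min cost = min($26, $71) = $26

$26


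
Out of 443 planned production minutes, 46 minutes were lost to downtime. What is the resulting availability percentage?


Formula: Availability = (Planned Time - Downtime) / Planned Time * 100
Uptime = 443 - 46 = 397 min
Availability = 397 / 443 * 100 = 89.6%

89.6%


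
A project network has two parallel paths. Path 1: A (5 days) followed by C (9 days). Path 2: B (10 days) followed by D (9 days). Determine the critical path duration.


Path 1 = 5 + 9 = 14 days
Path 2 = 10 + 9 = 19 days
Duration = max(14, 19) = 19 days

19 days


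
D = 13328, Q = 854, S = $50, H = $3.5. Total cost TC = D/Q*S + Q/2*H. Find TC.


TC = 13328/854 * 50 + 854/2 * 3.5

$2274.83


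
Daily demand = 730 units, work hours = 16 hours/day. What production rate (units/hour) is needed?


Formula: Production Rate = Daily Demand / Available Hours
Rate = 730 units/day / 16 hours/day
Rate = 45.6 units/hour

45.6 units/hour


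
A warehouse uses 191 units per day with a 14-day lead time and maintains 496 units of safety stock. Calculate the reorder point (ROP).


Formula: ROP = (Daily Demand * Lead Time) + Safety Stock
Demand during lead time = 191 * 14 = 2674 units
ROP = 2674 + 496 = 3170 units

3170 units


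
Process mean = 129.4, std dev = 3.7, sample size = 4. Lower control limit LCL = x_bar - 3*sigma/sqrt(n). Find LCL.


LCL = 129.4 - 3 * 3.7 / sqrt(4)

123.85


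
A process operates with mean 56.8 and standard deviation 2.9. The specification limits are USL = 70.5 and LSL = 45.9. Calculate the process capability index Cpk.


Cpu = (70.5 - 56.8) / (3 * 2.9) = 1.57
Cpl = (56.8 - 45.9) / (3 * 2.9) = 1.25
Cpk = min(1.57, 1.25) = 1.25

1.25


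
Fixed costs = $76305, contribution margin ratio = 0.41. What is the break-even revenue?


Formula: BER = Fixed Costs / Contribution Margin Ratio
BER = $76305 / 0.41
BER = $186109.76 (to the nearest cent)

$186109.76


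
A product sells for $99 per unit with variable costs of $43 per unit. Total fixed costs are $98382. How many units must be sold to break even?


Formula: BEQ = Fixed Costs / (Price - Variable Cost)
Contribution margin = $99 - $43 = $56/unit
BEQ = ceil($98382 / $56/unit) = ceil(1756.82) = 1757 units

1757 units


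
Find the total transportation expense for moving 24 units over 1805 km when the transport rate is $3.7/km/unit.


TC = dist * cost * units = 1805 * 3.7 * 24 = $160284.00

$160284.00


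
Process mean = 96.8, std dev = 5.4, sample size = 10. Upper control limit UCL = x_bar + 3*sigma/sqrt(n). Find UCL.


UCL = 96.8 + 3 * 5.4 / sqrt(10)

101.92


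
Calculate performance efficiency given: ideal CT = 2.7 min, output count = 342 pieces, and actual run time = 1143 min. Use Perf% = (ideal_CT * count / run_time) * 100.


Formula: Performance = (Ideal CT * Total Count) / Run Time * 100
Ideal output time = 2.7 * 342 = 923.4 min
Performance = 923.4 / 1143 * 100 = 80.8%

80.8%


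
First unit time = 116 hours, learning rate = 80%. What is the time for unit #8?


Formula: T_n = T_1 * (learning_rate)^(log2(n)) where learning_rate = rate/100
Doublings = log2(8) = 3
T_n = 116 * 0.8^3
T_n = 116 * 0.512 = 59.4 hours

59.4 hours


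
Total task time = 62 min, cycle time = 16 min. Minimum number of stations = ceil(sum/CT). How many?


Formula: N_min = ceil(Sum of Task Times / Cycle Time)
N_min = ceil(62 min / 16 min) = ceil(3.875)
N_min = 4 stations

4


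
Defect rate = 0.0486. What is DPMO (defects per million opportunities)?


DPMO = defect_rate * 1000000 = 0.0486 * 1000000

48600


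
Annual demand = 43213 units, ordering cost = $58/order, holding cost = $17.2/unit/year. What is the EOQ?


Formula: EOQ = sqrt(2 * D * S / H)
Numerator: 2 * 43213 * 58 = 5012708
2DS/H = 5012708 / 17.2 = 291436.5
EOQ = sqrt(291436.5) = 539.8 units

539.8 units


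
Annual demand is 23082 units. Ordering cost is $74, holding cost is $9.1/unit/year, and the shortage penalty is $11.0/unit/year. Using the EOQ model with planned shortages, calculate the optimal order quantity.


Formula: EOQ* = sqrt(2DS/H) * sqrt((H+P)/P)
Base EOQ = sqrt(2*23082*74/9.1) = 612.7 units
Correction = sqrt((9.1+11.0)/11.0) = 1.35177
EOQ* = 612.7 * 1.35177 = 828.2 units

828.2 units


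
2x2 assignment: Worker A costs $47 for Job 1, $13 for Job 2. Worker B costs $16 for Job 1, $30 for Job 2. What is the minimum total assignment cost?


Option 1: A->1 + B->2 = $47 + $30 = $77
Option 2: A->2 + B->1 = $13 + $16 = $29
Min cost = min($77, $29) = $29

$29


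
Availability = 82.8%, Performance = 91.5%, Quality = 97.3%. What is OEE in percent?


Formula: OEE = Availability * Performance * Quality / 10000
A * P = 82.8% * 91.5% / 100 = 75.76%
OEE = 75.76% * 97.3% / 100 = 73.7%

73.7%


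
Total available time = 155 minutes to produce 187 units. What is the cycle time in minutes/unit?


Formula: CT = Available Time / Number of Units
CT = 155 min / 187 units
CT = 0.83 min/unit

0.83 min/unit


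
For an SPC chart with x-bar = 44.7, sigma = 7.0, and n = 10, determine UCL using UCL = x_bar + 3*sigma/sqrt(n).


UCL = 44.7 + 3 * 7.0 / sqrt(10)

51.34


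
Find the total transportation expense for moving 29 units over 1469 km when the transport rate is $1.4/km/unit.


TC = dist * cost * units = 1469 * 1.4 * 29 = $59641.40

$59641.40


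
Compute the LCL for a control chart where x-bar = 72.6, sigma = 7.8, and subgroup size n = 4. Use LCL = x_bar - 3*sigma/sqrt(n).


LCL = 72.6 - 3 * 7.8 / sqrt(4)

60.9


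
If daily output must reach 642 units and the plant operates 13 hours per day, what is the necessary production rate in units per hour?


Formula: Production Rate = Daily Demand / Available Hours
Rate = 642 units/day / 13 hours/day
Rate = 49.4 units/hour

49.4 units/hour


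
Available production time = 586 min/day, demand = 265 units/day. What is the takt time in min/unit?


Formula: Takt Time = Available Production Time / Customer Demand
Takt = 586 min/day / 265 units/day
Takt = 2.21 min/unit

2.21 min/unit


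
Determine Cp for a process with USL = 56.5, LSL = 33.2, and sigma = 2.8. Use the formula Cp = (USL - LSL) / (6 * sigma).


Cp = (56.5 - 33.2) / (6 * 2.8)

1.39


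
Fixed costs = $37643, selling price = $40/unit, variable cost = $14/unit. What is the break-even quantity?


Formula: BEQ = Fixed Costs / (Price - Variable Cost)
Contribution margin = $40 - $14 = $26/unit
BEQ = ceil($37643 / $26/unit) = ceil(1447.81) = 1448 units

1448 units


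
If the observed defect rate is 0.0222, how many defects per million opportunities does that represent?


DPMO = defect_rate * 1000000 = 0.0222 * 1000000

22200


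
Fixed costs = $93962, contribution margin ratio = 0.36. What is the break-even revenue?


Formula: BER = Fixed Costs / Contribution Margin Ratio
BER = $93962 / 0.36
BER = $261005.56 (to the nearest cent)

$261005.56


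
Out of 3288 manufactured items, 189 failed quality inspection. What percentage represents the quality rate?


Formula: Quality Rate = Good Pieces / Total Pieces * 100
Good pieces = 3288 - 189 = 3099
QR = 3099 / 3288 * 100 = 94.3%

94.3%


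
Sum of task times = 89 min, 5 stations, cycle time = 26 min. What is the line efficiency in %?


Formula: Efficiency = Sum of Task Times / (N_stations * CT) * 100
Total station capacity = 5 stations * 26 min = 130 min
Efficiency = 89 / 130 * 100 = 68.5%

68.5%


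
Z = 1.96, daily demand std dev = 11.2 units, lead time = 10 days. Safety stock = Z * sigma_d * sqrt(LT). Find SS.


Formula: SS = z * sigma_d * sqrt(LT)
sqrt(LT) = sqrt(10) = 3.1623
SS = 1.96 * 11.2 * 3.1623
SS = 69.4 units

69.4 units


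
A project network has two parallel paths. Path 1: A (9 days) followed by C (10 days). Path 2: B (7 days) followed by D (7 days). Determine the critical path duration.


Path 1 = 9 + 10 = 19 days
Path 2 = 7 + 7 = 14 days
Duration = max(19, 14) = 19 days

19 days


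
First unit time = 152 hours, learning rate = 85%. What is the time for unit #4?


Formula: T_n = T_1 * (learning_rate)^(log2(n)) where learning_rate = rate/100
Doublings = log2(4) = 2
T_n = 152 * 0.85^2
T_n = 152 * 0.7225 = 109.8 hours

109.8 hours


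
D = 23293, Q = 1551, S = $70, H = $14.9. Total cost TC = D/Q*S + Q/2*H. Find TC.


TC = 23293/1551 * 70 + 1551/2 * 14.9

$12606.21


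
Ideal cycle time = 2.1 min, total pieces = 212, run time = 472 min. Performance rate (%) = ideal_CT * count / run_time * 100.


Formula: Performance = (Ideal CT * Total Count) / Run Time * 100
Ideal output time = 2.1 * 212 = 445.2 min
Performance = 445.2 / 472 * 100 = 94.3%

94.3%


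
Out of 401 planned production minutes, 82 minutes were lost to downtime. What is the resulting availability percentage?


Formula: Availability = (Planned Time - Downtime) / Planned Time * 100
Uptime = 401 - 82 = 319 min
Availability = 319 / 401 * 100 = 79.6%

79.6%


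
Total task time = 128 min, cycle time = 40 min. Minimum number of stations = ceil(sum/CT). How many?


Formula: N_min = ceil(Sum of Task Times / Cycle Time)
N_min = ceil(128 min / 40 min) = ceil(3.2)
N_min = 4 stations

4


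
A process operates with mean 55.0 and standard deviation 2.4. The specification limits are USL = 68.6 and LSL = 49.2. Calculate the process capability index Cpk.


Cpu = (68.6 - 55.0) / (3 * 2.4) = 1.89
Cpl = (55.0 - 49.2) / (3 * 2.4) = 0.81
Cpk = min(1.89, 0.81) = 0.81

0.81


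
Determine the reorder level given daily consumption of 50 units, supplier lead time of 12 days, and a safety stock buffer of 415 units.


Formula: ROP = (Daily Demand * Lead Time) + Safety Stock
Demand during lead time = 50 * 12 = 600 units
ROP = 600 + 415 = 1015 units

1015 units


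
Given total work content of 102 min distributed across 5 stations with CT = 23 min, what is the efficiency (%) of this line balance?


Formula: Efficiency = Sum of Task Times / (N_stations * CT) * 100
Total station capacity = 5 stations * 23 min = 115 min
Efficiency = 102 / 115 * 100 = 88.7%

88.7%


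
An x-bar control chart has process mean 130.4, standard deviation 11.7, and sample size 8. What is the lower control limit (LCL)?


LCL = 130.4 - 3 * 11.7 / sqrt(8)

117.99


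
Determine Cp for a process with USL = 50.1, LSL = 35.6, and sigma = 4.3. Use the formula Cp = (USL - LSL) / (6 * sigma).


Cp = (50.1 - 35.6) / (6 * 4.3)

0.56


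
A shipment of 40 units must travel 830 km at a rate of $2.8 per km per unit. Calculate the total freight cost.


TC = dist * cost * units = 830 * 2.8 * 40 = $92960.00

$92960.00


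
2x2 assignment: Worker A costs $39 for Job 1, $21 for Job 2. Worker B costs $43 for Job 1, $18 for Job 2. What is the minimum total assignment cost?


Option 1: A->1 + B->2 = $39 + $18 = $57
Option 2: A->2 + B->1 = $21 + $43 = $64
Min cost = min($57, $64) = $57

$57


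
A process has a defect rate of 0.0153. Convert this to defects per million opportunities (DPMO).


DPMO = defect_rate * 1000000 = 0.0153 * 1000000

15300


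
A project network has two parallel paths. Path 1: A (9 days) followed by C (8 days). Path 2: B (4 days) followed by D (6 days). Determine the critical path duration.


Path 1 = 9 + 8 = 17 days
Path 2 = 4 + 6 = 10 days
Duration = max(17, 10) = 17 days

17 days


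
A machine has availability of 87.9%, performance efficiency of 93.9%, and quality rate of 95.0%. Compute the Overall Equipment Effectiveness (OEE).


Formula: OEE = Availability * Performance * Quality / 10000
A * P = 87.9% * 93.9% / 100 = 82.54%
OEE = 82.54% * 95.0% / 100 = 78.4%

78.4%


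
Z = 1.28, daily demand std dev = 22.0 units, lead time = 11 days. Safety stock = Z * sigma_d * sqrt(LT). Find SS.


Formula: SS = z * sigma_d * sqrt(LT)
sqrt(LT) = sqrt(11) = 3.3166
SS = 1.28 * 22.0 * 3.3166
SS = 93.4 units

93.4 units


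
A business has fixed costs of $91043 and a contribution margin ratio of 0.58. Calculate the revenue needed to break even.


Formula: BER = Fixed Costs / Contribution Margin Ratio
BER = $91043 / 0.58
BER = $156970.69 (to the nearest cent)

$156970.69


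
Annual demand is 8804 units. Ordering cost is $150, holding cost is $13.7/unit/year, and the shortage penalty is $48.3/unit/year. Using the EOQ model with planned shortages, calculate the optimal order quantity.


Formula: EOQ* = sqrt(2DS/H) * sqrt((H+P)/P)
Base EOQ = sqrt(2*8804*150/13.7) = 439.08 units
Correction = sqrt((13.7+48.3)/48.3) = 1.13298
EOQ* = 439.08 * 1.13298 = 497.5 units

497.5 units


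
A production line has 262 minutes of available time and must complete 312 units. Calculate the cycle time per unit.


Formula: CT = Available Time / Number of Units
CT = 262 min / 312 units
CT = 0.84 min/unit

0.84 min/unit


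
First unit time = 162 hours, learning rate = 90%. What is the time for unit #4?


Formula: T_n = T_1 * (learning_rate)^(log2(n)) where learning_rate = rate/100
Doublings = log2(4) = 2
T_n = 162 * 0.9^2
T_n = 162 * 0.81 = 131.2 hours

131.2 hours


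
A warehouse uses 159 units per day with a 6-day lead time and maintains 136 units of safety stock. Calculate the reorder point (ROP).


Formula: ROP = (Daily Demand * Lead Time) + Safety Stock
Demand during lead time = 159 * 6 = 954 units
ROP = 954 + 136 = 1090 units

1090 units


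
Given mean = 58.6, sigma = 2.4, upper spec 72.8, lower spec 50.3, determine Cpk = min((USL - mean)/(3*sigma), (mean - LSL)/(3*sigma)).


Cpu = (72.8 - 58.6) / (3 * 2.4) = 1.97
Cpl = (58.6 - 50.3) / (3 * 2.4) = 1.15
Cpk = min(1.97, 1.15) = 1.15

1.15


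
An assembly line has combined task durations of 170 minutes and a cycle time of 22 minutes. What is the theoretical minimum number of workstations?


Formula: N_min = ceil(Sum of Task Times / Cycle Time)
N_min = ceil(170 min / 22 min) = ceil(7.7273)
N_min = 8 stations

8


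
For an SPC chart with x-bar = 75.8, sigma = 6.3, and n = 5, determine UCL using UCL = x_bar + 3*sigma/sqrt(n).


UCL = 75.8 + 3 * 6.3 / sqrt(5)

84.25


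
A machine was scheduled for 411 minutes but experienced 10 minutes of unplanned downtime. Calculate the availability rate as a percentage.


Formula: Availability = (Planned Time - Downtime) / Planned Time * 100
Uptime = 411 - 10 = 401 min
Availability = 401 / 411 * 100 = 97.6%

97.6%


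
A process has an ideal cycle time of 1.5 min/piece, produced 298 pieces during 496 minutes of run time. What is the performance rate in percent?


Formula: Performance = (Ideal CT * Total Count) / Run Time * 100
Ideal output time = 1.5 * 298 = 447.0 min
Performance = 447.0 / 496 * 100 = 90.1%

90.1%


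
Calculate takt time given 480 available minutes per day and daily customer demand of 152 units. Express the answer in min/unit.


Formula: Takt Time = Available Production Time / Customer Demand
Takt = 480 min/day / 152 units/day
Takt = 3.16 min/unit

3.16 min/unit


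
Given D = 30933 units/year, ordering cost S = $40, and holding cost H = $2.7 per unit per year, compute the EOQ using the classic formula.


Formula: EOQ = sqrt(2 * D * S / H)
Numerator: 2 * 30933 * 40 = 2474640
2DS/H = 2474640 / 2.7 = 916533.3
EOQ = sqrt(916533.3) = 957.4 units

957.4 units


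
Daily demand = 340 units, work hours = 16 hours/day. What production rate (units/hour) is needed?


Formula: Production Rate = Daily Demand / Available Hours
Rate = 340 units/day / 16 hours/day
Rate = 21.3 units/hour

21.3 units/hour


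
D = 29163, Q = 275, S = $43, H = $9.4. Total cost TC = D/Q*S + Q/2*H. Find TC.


TC = 29163/275 * 43 + 275/2 * 9.4

$5852.53


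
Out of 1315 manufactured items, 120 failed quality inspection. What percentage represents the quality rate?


Formula: Quality Rate = Good Pieces / Total Pieces * 100
Good pieces = 1315 - 120 = 1195
QR = 1195 / 1315 * 100 = 90.9%

90.9%


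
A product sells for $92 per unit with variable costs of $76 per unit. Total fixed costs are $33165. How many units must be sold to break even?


Formula: BEQ = Fixed Costs / (Price - Variable Cost)
Contribution margin = $92 - $76 = $16/unit
BEQ = ceil($33165 / $16/unit) = ceil(2072.81) = 2073 units

2073 units


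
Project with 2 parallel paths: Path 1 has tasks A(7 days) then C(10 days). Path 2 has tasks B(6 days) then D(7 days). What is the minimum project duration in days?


Path 1 = 7 + 10 = 17 days
Path 2 = 6 + 7 = 13 days
Duration = max(17, 13) = 17 days

17 days


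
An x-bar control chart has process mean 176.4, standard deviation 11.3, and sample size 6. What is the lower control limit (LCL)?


LCL = 176.4 - 3 * 11.3 / sqrt(6)

162.56


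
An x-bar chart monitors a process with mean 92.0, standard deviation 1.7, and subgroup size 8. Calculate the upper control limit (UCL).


UCL = 92.0 + 3 * 1.7 / sqrt(8)

93.8


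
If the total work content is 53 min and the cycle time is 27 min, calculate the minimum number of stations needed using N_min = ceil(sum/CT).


Formula: N_min = ceil(Sum of Task Times / Cycle Time)
N_min = ceil(53 min / 27 min) = ceil(1.963)
N_min = 2 stations

2


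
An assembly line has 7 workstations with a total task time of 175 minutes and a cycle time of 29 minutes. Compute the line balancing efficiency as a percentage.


Formula: Efficiency = Sum of Task Times / (N_stations * CT) * 100
Total station capacity = 7 stations * 29 min = 203 min
Efficiency = 175 / 203 * 100 = 86.2%

86.2%


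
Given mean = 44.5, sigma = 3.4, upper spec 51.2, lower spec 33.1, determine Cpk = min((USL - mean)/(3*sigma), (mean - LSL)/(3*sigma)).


Cpu = (51.2 - 44.5) / (3 * 3.4) = 0.66
Cpl = (44.5 - 33.1) / (3 * 3.4) = 1.12
Cpk = min(0.66, 1.12) = 0.66

0.66


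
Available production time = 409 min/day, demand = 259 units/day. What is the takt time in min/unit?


Formula: Takt Time = Available Production Time / Customer Demand
Takt = 409 min/day / 259 units/day
Takt = 1.58 min/unit

1.58 min/unit


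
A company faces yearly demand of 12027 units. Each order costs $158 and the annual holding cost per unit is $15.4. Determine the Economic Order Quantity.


Formula: EOQ = sqrt(2 * D * S / H)
Numerator: 2 * 12027 * 158 = 3800532
2DS/H = 3800532 / 15.4 = 246787.8
EOQ = sqrt(246787.8) = 496.8 units

496.8 units
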